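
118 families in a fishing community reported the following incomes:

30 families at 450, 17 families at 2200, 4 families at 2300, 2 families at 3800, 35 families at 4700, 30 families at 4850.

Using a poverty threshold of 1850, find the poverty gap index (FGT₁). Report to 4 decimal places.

0.1924

Poor units: 30×450 (q = 30 of N = 118).
Gap ratios (z−y)/z: (1850−450)/1850 = 0.7568 (×30).
Σ = 22.702703. Dividing by the full population N = 118 gives P₁ = 0.1924.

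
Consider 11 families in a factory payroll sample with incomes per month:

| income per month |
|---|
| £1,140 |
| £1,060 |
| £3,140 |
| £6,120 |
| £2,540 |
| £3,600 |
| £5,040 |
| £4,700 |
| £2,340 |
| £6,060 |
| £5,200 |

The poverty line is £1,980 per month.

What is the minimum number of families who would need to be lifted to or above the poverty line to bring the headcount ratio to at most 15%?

Currently q = 2 of N = 11 are below the line (H = 0.182).
A headcount ratio of at most 15% allows at most ⌊0.15 × 11⌋ = 1 poor families.
So at least 2 − 1 = 1 must be lifted.

1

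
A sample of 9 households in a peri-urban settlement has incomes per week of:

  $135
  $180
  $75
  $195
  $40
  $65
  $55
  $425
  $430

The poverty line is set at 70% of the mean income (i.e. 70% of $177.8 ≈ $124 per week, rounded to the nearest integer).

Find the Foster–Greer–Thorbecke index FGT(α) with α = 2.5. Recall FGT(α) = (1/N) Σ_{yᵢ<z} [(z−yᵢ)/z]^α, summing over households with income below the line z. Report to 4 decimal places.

Incomes under z: $40, $55, $65, $75 (q = 4 of N = 9).
Gap ratios (z−y)/z: (124−40)/124 = 0.6774; (124−55)/124 = 0.5565; (124−65)/124 = 0.4758; (124−75)/124 = 0.3952.
Raised to α = 2.5: 0.37770; 0.23098; 0.15616; 0.09816.
Sum = 0.862997; FGT(2.5) = 0.862997 / 9 = 0.0959.

0.0959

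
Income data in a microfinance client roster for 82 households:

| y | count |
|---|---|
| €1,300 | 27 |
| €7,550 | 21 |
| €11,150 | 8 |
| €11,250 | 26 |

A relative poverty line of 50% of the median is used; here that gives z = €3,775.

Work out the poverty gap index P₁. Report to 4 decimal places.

0.2159

Incomes under z: 27×€1,300 (q = 27 of N = 82).
Gap ratios (z−y)/z: (3775−1300)/3775 = 0.6556 (×27).
Σ = 17.701987. Dividing by the full population N = 82 gives P₁ = 0.2159.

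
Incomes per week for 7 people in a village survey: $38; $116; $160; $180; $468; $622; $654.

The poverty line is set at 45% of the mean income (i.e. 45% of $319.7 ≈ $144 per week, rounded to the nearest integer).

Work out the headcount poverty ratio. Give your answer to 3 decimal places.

0.286

2 of the 7 people have income below $144.
H = 2/7 = 0.286.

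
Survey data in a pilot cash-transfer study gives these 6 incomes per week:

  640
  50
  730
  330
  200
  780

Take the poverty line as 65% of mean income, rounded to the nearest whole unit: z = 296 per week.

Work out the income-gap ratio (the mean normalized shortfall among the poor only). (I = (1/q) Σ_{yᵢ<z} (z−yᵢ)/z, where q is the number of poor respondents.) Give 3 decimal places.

Poor units: 50, 200 (q = 2 of N = 6).
Relative gaps: 0.8311, 0.3243; sum = 1.155405.
I averages over the q = 2 poor units only: 1.155405 / 2 = 0.578.

0.578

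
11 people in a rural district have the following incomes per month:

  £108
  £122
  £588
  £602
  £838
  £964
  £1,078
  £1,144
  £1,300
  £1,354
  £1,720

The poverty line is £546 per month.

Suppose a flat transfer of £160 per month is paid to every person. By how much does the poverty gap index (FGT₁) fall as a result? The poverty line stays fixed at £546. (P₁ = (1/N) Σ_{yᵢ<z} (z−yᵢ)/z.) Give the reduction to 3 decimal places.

Before: below the line — £108, £122; poverty gap index (FGT₁) = 0.14352.
After the £160 transfer: below the line — £268, £282; poverty gap index (FGT₁) = 0.09024.
Reduction = 0.14352 − 0.09024 = 0.053.

0.053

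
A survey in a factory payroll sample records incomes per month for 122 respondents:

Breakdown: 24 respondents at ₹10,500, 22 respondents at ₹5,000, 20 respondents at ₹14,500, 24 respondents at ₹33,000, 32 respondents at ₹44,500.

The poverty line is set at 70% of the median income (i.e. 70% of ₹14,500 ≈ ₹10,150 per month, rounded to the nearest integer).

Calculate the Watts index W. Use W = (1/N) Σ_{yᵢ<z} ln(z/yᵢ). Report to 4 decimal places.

Below the line: 22×₹5,000 (q = 22 of N = 122).
Log gaps: ln(10150/5000) = 0.7080 (×22).
W = 15.576787 / 122 = 0.1277.

0.1277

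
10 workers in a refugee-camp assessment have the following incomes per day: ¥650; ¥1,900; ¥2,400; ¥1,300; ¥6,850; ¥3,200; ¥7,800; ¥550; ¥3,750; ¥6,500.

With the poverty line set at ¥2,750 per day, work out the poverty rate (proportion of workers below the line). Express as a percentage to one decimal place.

5 of the 10 workers have income below ¥2,750.
H = 5/10 = 50.0%.

50.0%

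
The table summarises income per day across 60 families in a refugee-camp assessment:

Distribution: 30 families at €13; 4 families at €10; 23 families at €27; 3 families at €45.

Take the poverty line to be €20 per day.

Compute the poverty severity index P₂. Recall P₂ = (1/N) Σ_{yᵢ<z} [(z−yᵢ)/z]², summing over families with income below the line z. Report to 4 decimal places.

0.0779

Incomes under z: 4×€10, 30×€13 (q = 34 of N = 60).
Normalized shortfalls: (20−10)/20 = 0.5000 (×4); (20−13)/20 = 0.3500 (×30).
Squared: 0.2500 (×4); 0.1225 (×30).
Sum = 4.675000; P₂ = 4.675000 / 60 = 0.0779.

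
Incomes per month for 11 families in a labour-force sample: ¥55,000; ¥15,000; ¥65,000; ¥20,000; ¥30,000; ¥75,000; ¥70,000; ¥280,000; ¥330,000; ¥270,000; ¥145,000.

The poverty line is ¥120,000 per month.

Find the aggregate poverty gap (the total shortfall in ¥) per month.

¥510,000

Below z: ¥15,000, ¥20,000, ¥30,000, ¥55,000, ¥65,000, ¥70,000, ¥75,000 (q = 7 of N = 11).
Individual gaps: 120000−15000 = 105000; 120000−20000 = 100000; 120000−30000 = 90000; 120000−55000 = 65000; 120000−65000 = 55000; 120000−70000 = 50000; 120000−75000 = 45000.
Aggregate gap = ¥510,000.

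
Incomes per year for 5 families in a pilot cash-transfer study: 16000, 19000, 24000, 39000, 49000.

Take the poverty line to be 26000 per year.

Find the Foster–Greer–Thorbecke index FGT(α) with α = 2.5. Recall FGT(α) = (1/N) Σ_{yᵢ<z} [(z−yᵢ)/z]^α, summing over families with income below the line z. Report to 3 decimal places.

0.026

Poor units: 16000, 19000, 24000 (q = 3 of N = 5).
Gap ratios (z−y)/z: (26000−16000)/26000 = 0.3846; (26000−19000)/26000 = 0.2692; (26000−24000)/26000 = 0.0769.
Raised to α = 2.5: 0.09174; 0.03761; 0.00164.
Sum = 0.130994; FGT(2.5) = 0.130994 / 5 = 0.026.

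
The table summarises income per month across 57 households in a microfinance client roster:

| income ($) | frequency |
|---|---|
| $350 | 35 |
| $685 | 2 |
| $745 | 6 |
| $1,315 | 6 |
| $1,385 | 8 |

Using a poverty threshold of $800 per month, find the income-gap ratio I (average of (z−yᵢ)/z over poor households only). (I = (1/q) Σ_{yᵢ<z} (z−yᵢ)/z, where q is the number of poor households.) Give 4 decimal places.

Below the line: 35×$350, 2×$685, 6×$745 (q = 43 of N = 57).
Shortfall ratios (z−y)/z: 0.5625 (×35), 0.1437 (×2), 0.0688 (×6); sum = 20.387500.
I averages over the q = 43 poor units only: 20.387500 / 43 = 0.4741.

0.4741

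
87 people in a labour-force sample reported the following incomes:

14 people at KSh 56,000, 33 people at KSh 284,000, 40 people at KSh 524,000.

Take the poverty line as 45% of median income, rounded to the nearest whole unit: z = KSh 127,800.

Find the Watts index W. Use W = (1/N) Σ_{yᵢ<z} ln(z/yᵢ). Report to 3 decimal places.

Below z: 14×KSh 56,000 (q = 14 of N = 87).
ln(z/y) terms: ln(127800/56000) = 0.8251 (×14).
W = 11.551608 / 87 = 0.133.

0.133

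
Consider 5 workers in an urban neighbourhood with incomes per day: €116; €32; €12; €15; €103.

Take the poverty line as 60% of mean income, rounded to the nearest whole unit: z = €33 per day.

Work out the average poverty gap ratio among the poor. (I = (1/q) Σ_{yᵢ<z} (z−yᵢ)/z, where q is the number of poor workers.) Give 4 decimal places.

Below z: €12, €15, €32 (q = 3 of N = 5).
Relative gaps: 0.6364, 0.5455, 0.0303; sum = 1.212121.
The income-gap ratio divides by q (the poor only): 1.212121 / 3 = 0.4040.

0.4040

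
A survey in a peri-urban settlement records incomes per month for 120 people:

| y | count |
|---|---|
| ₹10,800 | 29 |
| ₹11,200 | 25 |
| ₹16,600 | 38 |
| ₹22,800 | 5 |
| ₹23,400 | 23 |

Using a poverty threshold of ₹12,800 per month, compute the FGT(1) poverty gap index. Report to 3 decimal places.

Incomes under z: 29×₹10,800, 25×₹11,200 (q = 54 of N = 120).
Shortfall ratios: (12800−10800)/12800 = 0.1562 (×29); (12800−11200)/12800 = 0.1250 (×25).
Σ = 7.656250. Dividing by the full population N = 120 gives P₁ = 0.064.

0.064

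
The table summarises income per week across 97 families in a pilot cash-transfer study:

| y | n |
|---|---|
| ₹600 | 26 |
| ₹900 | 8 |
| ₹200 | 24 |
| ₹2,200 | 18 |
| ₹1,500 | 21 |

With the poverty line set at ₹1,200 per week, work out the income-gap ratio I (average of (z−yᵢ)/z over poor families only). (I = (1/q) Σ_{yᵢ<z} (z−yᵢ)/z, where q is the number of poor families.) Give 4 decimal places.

Incomes under z: 24×₹200, 26×₹600, 8×₹900 (q = 58 of N = 97).
Relative gaps: 0.8333 (×24), 0.5000 (×26), 0.2500 (×8); sum = 35.000000.
The income-gap ratio divides by q (the poor only): 35.000000 / 58 = 0.6034.

0.6034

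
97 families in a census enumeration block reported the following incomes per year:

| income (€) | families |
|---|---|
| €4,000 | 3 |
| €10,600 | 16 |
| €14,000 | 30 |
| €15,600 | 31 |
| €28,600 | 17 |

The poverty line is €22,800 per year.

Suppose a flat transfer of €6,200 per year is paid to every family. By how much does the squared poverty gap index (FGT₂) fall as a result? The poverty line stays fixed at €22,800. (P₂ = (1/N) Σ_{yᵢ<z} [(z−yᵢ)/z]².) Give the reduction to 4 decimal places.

Before: below the line — 3×€4,000, 16×€10,600, 30×€14,000, 31×€15,600; squared poverty gap index (FGT₂) = 0.146199.
After the €6,200 transfer: below the line — 3×€10,200, 16×€16,800, 30×€20,200, 31×€21,800; squared poverty gap index (FGT₂) = 0.025505.
Reduction = 0.146199 − 0.025505 = 0.1207.

0.1207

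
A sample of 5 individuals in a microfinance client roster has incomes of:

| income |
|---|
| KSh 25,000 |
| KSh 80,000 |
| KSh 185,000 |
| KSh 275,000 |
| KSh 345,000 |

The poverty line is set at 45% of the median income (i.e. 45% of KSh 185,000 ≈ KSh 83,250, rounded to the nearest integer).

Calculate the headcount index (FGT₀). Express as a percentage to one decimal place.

40.0%

2 of the 5 individuals have income below KSh 83,250.
H = 2/5 = 40.0%.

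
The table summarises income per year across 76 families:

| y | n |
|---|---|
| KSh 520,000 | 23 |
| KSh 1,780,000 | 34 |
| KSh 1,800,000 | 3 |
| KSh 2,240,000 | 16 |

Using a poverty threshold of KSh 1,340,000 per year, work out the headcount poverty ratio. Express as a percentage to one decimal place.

30.3%

23 of the 76 families have income below KSh 1,340,000.
H = 23/76 = 30.3%.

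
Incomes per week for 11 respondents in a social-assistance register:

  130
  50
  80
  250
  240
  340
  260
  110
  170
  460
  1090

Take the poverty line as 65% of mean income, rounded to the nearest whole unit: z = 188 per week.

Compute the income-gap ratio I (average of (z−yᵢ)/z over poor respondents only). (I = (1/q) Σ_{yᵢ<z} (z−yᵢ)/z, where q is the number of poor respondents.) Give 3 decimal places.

0.426

Below the line: 50, 80, 110, 130, 170 (q = 5 of N = 11).
Shortfall ratios (z−y)/z: 0.7340, 0.5745, 0.4149, 0.3085, 0.0957; sum = 2.127660.
The income-gap ratio divides by q (the poor only): 2.127660 / 5 = 0.426.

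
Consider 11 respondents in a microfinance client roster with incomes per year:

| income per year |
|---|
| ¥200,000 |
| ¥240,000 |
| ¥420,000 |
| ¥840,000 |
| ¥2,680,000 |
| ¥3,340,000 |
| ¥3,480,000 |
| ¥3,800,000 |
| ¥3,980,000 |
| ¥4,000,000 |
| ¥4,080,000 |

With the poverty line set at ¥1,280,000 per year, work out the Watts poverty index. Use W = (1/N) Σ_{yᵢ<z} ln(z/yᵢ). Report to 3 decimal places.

Incomes under z: ¥200,000, ¥240,000, ¥420,000, ¥840,000 (q = 4 of N = 11).
Log gaps: ln(1280000/200000) = 1.8563; ln(1280000/240000) = 1.6740; ln(1280000/420000) = 1.1144; ln(1280000/840000) = 0.4212.
W = 5.065849 / 11 = 0.461.

0.461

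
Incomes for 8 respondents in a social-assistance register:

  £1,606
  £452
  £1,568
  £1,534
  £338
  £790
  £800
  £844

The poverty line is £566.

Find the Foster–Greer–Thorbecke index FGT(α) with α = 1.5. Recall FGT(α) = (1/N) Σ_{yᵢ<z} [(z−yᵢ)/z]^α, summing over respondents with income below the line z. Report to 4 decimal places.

Incomes under z: £338, £452 (q = 2 of N = 8).
Normalized shortfalls: (566−338)/566 = 0.4028; (566−452)/566 = 0.2014.
Raised to α = 1.5: 0.25567; 0.09039.
Sum = 0.346061; FGT(1.5) = 0.346061 / 8 = 0.0433.

0.0433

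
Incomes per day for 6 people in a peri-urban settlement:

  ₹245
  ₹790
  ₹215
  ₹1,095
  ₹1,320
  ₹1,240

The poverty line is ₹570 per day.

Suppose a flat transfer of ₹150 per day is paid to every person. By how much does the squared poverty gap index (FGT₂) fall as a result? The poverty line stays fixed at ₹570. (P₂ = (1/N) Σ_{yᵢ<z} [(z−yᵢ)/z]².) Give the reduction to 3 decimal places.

Before: below the line — ₹215, ₹245; squared poverty gap index (FGT₂) = 0.11883.
After the ₹150 transfer: below the line — ₹365, ₹395; squared poverty gap index (FGT₂) = 0.03727.
Reduction = 0.11883 − 0.03727 = 0.082.

0.082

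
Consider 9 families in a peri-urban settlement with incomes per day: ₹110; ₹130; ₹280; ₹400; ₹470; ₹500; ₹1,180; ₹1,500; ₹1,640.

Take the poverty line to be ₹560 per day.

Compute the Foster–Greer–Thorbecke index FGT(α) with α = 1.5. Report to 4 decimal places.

0.2221

Poor units: ₹110, ₹130, ₹280, ₹400, ₹470, ₹500 (q = 6 of N = 9).
Shortfall ratios: (560−110)/560 = 0.8036; (560−130)/560 = 0.7679; (560−280)/560 = 0.5000; (560−400)/560 = 0.2857; (560−470)/560 = 0.1607; (560−500)/560 = 0.1071.
Raised to α = 1.5: 0.72034; 0.67285; 0.35355; 0.15272; 0.06443; 0.03507.
Sum = 1.998966; FGT(1.5) = 1.998966 / 9 = 0.2221.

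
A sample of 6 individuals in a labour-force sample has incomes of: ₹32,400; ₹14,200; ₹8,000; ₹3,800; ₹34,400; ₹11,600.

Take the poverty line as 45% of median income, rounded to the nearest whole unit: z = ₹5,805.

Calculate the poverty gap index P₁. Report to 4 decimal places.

0.0576

Poor units: ₹3,800 (q = 1 of N = 6).
Shortfall ratios: (5805−3800)/5805 = 0.3454.
Σ = 0.345392. Dividing by the full population N = 6 gives P₁ = 0.0576.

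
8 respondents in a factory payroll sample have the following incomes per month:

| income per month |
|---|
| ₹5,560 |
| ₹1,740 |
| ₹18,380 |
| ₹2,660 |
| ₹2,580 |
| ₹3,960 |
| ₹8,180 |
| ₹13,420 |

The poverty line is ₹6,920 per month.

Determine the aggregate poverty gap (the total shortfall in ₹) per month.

₹18,100

Poor units: ₹1,740, ₹2,580, ₹2,660, ₹3,960, ₹5,560 (q = 5 of N = 8).
Individual gaps: 6920−1740 = 5180; 6920−2580 = 4340; 6920−2660 = 4260; 6920−3960 = 2960; 6920−5560 = 1360.
Aggregate gap = ₹18,100.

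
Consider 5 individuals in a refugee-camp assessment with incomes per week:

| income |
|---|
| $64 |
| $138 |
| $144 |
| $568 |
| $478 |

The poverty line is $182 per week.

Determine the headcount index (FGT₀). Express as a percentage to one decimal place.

60.0%

3 of the 5 individuals have income below $182.
H = 3/5 = 60.0%.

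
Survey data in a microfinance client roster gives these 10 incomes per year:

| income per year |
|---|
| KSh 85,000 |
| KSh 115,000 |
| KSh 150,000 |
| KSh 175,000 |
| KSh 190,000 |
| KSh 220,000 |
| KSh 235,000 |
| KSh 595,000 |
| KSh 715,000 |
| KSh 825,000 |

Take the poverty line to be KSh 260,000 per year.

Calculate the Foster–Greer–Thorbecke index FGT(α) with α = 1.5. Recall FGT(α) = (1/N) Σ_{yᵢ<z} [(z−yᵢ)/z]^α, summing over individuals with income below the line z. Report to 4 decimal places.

Poor units: KSh 85,000, KSh 115,000, KSh 150,000, KSh 175,000, KSh 190,000, KSh 220,000, KSh 235,000 (q = 7 of N = 10).
Normalized shortfalls: (260000−85000)/260000 = 0.6731; (260000−115000)/260000 = 0.5577; (260000−150000)/260000 = 0.4231; (260000−175000)/260000 = 0.3269; (260000−190000)/260000 = 0.2692; (260000−220000)/260000 = 0.1538; (260000−235000)/260000 = 0.0962.
Raised to α = 1.5: 0.55220; 0.41648; 0.27519; 0.18693; 0.13970; 0.06034; 0.02982.
Sum = 1.660648; FGT(1.5) = 1.660648 / 10 = 0.1661.

0.1661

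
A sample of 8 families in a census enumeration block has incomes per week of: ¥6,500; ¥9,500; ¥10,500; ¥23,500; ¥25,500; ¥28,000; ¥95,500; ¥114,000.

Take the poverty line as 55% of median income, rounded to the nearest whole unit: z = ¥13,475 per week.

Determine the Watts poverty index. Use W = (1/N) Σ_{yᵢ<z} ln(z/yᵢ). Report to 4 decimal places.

0.1660

Incomes under z: ¥6,500, ¥9,500, ¥10,500 (q = 3 of N = 8).
ln(z/y) terms: ln(13475/6500) = 0.7290; ln(13475/9500) = 0.3495; ln(13475/10500) = 0.2495.
W = 1.328039 / 8 = 0.1660.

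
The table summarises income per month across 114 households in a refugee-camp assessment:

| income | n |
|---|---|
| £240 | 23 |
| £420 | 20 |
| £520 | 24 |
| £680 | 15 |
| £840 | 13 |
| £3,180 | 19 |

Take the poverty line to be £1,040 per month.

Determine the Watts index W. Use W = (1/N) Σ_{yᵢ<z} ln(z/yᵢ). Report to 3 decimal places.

Below the line: 23×£240, 20×£420, 24×£520, 15×£680, 13×£840 (q = 95 of N = 114).
ln(z/y) terms: ln(1040/240) = 1.4663 (×23); ln(1040/420) = 0.9067 (×20); ln(1040/520) = 0.6931 (×24); ln(1040/680) = 0.4249 (×15); ln(1040/840) = 0.2136 (×13).
W = 77.645422 / 114 = 0.681.

0.681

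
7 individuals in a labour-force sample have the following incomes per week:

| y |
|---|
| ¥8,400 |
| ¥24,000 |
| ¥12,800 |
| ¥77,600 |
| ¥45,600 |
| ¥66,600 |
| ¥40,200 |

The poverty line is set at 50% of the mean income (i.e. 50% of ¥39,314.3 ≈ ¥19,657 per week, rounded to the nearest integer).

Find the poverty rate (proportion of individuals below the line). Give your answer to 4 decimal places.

0.2857

2 of the 7 individuals have income below ¥19,657.
H = 2/7 = 0.2857.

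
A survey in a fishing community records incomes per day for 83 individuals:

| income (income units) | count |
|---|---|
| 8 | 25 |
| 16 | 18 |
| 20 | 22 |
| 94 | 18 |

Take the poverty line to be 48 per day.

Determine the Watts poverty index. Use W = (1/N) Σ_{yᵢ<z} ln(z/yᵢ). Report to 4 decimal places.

Below the line: 25×8, 18×16, 22×20 (q = 65 of N = 83).
ln(z/y) terms: ln(48/8) = 1.7918 (×25); ln(48/16) = 1.0986 (×18); ln(48/20) = 0.8755 (×22).
W = 83.829320 / 83 = 1.0100.

1.0100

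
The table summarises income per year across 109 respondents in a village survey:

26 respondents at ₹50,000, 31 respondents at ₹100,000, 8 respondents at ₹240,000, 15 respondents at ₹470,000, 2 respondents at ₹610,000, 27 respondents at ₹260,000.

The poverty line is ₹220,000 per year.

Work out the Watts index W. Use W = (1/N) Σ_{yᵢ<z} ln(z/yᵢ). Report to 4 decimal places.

Below z: 26×₹50,000, 31×₹100,000 (q = 57 of N = 109).
Log shortfalls: ln(220000/50000) = 1.4816 (×26); ln(220000/100000) = 0.7885 (×31).
W = 62.963896 / 109 = 0.5777.

0.5777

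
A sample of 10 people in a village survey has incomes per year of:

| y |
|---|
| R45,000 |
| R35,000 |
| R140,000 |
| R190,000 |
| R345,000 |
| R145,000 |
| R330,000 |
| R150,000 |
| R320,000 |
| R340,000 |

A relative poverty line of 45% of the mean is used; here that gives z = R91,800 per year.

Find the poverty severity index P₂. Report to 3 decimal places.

Below z: R35,000, R45,000 (q = 2 of N = 10).
Shortfall ratios: (91800−35000)/91800 = 0.6187; (91800−45000)/91800 = 0.5098.
Squared: 0.3828; 0.2599.
Sum = 0.642735; P₂ = 0.642735 / 10 = 0.064.

0.064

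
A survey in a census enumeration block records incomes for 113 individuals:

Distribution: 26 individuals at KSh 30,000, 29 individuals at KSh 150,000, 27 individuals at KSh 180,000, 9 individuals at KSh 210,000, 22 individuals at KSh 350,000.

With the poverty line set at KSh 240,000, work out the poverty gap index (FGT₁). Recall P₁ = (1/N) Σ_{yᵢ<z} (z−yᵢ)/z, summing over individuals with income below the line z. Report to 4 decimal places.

0.3673

Below the line: 26×KSh 30,000, 29×KSh 150,000, 27×KSh 180,000, 9×KSh 210,000 (q = 91 of N = 113).
Relative gaps: (240000−30000)/240000 = 0.8750 (×26); (240000−150000)/240000 = 0.3750 (×29); (240000−180000)/240000 = 0.2500 (×27); (240000−210000)/240000 = 0.1250 (×9).
Sum of shortfalls = 41.500000; P₁ averages over all N: 41.500000 / 113 = 0.3673.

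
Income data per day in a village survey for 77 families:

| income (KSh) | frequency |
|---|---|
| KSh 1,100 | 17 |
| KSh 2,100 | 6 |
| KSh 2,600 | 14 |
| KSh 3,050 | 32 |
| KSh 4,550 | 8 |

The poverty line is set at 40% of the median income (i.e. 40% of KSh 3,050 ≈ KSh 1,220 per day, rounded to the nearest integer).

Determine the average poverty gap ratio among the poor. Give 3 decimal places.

Below z: 17×KSh 1,100 (q = 17 of N = 77).
Shortfall ratios (z−y)/z: 0.0984 (×17); sum = 1.672131.
The income-gap ratio divides by q (the poor only): 1.672131 / 17 = 0.098.

0.098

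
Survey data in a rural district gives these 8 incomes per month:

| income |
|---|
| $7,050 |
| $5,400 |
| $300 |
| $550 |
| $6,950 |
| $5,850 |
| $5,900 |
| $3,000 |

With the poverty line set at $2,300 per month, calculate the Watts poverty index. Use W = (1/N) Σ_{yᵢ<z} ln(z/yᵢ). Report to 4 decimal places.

0.4335

Below z: $300, $550 (q = 2 of N = 8).
ln(z/y) terms: ln(2300/300) = 2.0369; ln(2300/550) = 1.4307.
W = 3.467628 / 8 = 0.4335.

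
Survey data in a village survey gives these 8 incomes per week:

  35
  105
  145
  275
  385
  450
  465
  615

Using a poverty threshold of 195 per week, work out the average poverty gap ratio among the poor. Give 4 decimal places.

0.5128

Incomes under z: 35, 105, 145 (q = 3 of N = 8).
Shortfall ratios (z−y)/z: 0.8205, 0.4615, 0.2564; sum = 1.538462.
I averages over the q = 3 poor units only: 1.538462 / 3 = 0.5128.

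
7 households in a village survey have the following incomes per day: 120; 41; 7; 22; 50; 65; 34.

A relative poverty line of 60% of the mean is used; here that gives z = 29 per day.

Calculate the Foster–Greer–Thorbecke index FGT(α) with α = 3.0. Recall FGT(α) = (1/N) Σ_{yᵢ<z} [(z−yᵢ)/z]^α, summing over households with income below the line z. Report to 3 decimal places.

0.064

Below the line: 7, 22 (q = 2 of N = 7).
Shortfall ratios: (29−7)/29 = 0.7586; (29−22)/29 = 0.2414.
Raised to α = 3.0: 0.43659; 0.01406.
Sum = 0.450654; FGT(3.0) = 0.450654 / 7 = 0.064.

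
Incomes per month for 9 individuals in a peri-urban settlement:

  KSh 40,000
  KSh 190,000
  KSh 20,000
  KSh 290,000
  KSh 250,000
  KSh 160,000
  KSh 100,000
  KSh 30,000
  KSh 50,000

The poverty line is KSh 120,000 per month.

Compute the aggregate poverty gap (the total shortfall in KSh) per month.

Below the line: KSh 20,000, KSh 30,000, KSh 40,000, KSh 50,000, KSh 100,000 (q = 5 of N = 9).
Individual gaps: 120000−20000 = 100000; 120000−30000 = 90000; 120000−40000 = 80000; 120000−50000 = 70000; 120000−100000 = 20000.
Aggregate gap = KSh 360,000.

KSh 360,000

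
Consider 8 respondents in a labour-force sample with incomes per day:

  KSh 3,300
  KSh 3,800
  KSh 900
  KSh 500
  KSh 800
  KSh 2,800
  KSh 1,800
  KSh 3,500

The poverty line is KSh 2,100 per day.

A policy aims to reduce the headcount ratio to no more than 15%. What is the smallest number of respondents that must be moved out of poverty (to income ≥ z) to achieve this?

3

4 of the 8 respondents are poor, so H = 4/8 = 0.500.
A headcount ratio of at most 15% allows at most ⌊0.15 × 8⌋ = 1 poor respondents.
So at least 4 − 1 = 3 must be lifted.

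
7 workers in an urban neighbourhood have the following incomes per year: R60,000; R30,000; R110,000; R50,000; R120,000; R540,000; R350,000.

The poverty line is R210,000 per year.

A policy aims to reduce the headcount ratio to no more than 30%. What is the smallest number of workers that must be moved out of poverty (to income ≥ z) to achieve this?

3

5 of the 7 workers are poor, so H = 5/7 = 0.714.
A headcount ratio of at most 30% allows at most ⌊0.30 × 7⌋ = 2 poor workers.
So at least 5 − 2 = 3 must be lifted.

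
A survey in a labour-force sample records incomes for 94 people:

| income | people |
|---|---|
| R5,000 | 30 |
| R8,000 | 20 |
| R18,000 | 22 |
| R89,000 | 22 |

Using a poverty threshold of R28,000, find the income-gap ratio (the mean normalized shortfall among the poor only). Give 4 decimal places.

Below the line: 30×R5,000, 20×R8,000, 22×R18,000 (q = 72 of N = 94).
Relative gaps: 0.8214 (×30), 0.7143 (×20), 0.3571 (×22); sum = 46.785714.
I averages over the q = 72 poor units only: 46.785714 / 72 = 0.6498.

0.6498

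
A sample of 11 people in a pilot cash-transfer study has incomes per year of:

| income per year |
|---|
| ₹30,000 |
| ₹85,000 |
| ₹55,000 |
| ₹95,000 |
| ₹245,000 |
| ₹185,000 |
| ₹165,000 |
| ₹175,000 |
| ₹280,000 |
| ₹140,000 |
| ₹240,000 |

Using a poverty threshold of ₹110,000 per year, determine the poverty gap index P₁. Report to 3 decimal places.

Poor units: ₹30,000, ₹55,000, ₹85,000, ₹95,000 (q = 4 of N = 11).
Normalized shortfalls: (110000−30000)/110000 = 0.7273; (110000−55000)/110000 = 0.5000; (110000−85000)/110000 = 0.2273; (110000−95000)/110000 = 0.1364.
Sum of shortfalls = 1.590909; P₁ averages over all N: 1.590909 / 11 = 0.145.

0.145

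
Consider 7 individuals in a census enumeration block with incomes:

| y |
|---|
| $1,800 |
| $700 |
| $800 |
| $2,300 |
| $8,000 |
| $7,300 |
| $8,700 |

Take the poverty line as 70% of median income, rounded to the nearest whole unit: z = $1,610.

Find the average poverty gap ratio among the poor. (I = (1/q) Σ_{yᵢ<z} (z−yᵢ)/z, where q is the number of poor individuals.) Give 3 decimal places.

Poor units: $700, $800 (q = 2 of N = 7).
Relative gaps: 0.5652, 0.5031; sum = 1.068323.
I averages over the q = 2 poor units only: 1.068323 / 2 = 0.534.

0.534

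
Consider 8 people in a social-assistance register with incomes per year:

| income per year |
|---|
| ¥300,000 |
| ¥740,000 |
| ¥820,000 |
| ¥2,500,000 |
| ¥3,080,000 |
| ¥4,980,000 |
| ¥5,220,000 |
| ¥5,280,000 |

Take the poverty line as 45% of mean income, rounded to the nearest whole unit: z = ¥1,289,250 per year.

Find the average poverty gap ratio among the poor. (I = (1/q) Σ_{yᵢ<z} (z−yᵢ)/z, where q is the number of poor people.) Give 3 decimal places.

Below the line: ¥300,000, ¥740,000, ¥820,000 (q = 3 of N = 8).
Relative gaps: 0.7673, 0.4260, 0.3640; sum = 1.557301.
I averages over the q = 3 poor units only: 1.557301 / 3 = 0.519.

0.519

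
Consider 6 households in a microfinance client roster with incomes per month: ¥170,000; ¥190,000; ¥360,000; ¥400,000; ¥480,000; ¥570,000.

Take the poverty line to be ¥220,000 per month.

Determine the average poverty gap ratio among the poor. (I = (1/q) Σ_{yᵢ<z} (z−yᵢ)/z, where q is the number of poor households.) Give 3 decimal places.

Below z: ¥170,000, ¥190,000 (q = 2 of N = 6).
Shortfall ratios (z−y)/z: 0.2273, 0.1364; sum = 0.363636.
The income-gap ratio divides by q (the poor only): 0.363636 / 2 = 0.182.

0.182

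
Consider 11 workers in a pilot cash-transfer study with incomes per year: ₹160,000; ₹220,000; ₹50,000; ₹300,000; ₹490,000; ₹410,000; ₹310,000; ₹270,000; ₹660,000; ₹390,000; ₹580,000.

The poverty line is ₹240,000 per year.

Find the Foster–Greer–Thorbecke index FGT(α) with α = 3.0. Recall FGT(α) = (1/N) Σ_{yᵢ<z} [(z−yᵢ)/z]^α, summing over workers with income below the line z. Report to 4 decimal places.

0.0485

Poor units: ₹50,000, ₹160,000, ₹220,000 (q = 3 of N = 11).
Shortfall ratios: (240000−50000)/240000 = 0.7917; (240000−160000)/240000 = 0.3333; (240000−220000)/240000 = 0.0833.
Raised to α = 3.0: 0.49617; 0.03704; 0.00058.
Sum = 0.533782; FGT(3.0) = 0.533782 / 11 = 0.0485.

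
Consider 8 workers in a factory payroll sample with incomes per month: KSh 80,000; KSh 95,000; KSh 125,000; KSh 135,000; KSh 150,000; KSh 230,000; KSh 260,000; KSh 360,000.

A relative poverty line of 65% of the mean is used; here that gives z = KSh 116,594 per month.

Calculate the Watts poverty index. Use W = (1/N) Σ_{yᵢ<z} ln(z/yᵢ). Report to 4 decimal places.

Poor units: KSh 80,000, KSh 95,000 (q = 2 of N = 8).
ln(z/y) terms: ln(116594/80000) = 0.3767; ln(116594/95000) = 0.2048.
W = 0.581492 / 8 = 0.0727.

0.0727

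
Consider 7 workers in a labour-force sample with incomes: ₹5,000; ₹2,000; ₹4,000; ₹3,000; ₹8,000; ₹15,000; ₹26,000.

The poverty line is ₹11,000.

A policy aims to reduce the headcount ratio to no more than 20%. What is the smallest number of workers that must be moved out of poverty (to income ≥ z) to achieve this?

4

5 of the 7 workers are poor, so H = 5/7 = 0.714.
A headcount ratio of at most 20% allows at most ⌊0.20 × 7⌋ = 1 poor workers.
So at least 5 − 1 = 4 must be lifted.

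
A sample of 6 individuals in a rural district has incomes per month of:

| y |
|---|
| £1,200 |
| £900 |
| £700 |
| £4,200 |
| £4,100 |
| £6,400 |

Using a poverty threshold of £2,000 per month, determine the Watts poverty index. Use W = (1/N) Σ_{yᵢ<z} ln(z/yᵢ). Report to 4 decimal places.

0.3932

Incomes under z: £700, £900, £1,200 (q = 3 of N = 6).
Log gaps: ln(2000/700) = 1.0498; ln(2000/900) = 0.7985; ln(2000/1200) = 0.5108.
W = 2.359155 / 6 = 0.3932.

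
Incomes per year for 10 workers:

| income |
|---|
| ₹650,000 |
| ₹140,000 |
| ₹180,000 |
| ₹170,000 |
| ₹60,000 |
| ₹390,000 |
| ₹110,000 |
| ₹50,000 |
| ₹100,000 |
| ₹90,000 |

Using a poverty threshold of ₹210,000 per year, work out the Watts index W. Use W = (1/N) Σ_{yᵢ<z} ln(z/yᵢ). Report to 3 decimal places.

0.569

Poor units: ₹50,000, ₹60,000, ₹90,000, ₹100,000, ₹110,000, ₹140,000, ₹170,000, ₹180,000 (q = 8 of N = 10).
ln(z/y) terms: ln(210000/50000) = 1.4351; ln(210000/60000) = 1.2528; ln(210000/90000) = 0.8473; ln(210000/100000) = 0.7419; ln(210000/110000) = 0.6466; ln(210000/140000) = 0.4055; ln(210000/170000) = 0.2113; ln(210000/180000) = 0.1542.
W = 5.694635 / 10 = 0.569.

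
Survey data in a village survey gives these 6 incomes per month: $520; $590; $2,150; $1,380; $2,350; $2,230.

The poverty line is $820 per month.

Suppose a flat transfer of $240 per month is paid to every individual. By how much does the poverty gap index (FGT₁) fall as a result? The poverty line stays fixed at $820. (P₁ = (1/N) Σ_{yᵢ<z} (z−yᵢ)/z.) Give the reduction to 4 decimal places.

0.0955

Before: below the line — $520, $590; poverty gap index (FGT₁) = 0.107724.
After the $240 transfer: below the line — $760; poverty gap index (FGT₁) = 0.012195.
Reduction = 0.107724 − 0.012195 = 0.0955.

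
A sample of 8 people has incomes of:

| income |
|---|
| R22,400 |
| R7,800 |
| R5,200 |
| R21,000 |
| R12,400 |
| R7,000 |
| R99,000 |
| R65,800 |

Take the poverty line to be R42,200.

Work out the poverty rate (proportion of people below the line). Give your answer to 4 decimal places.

6 of the 8 people have income below R42,200.
H = 6/8 = 0.7500.

0.7500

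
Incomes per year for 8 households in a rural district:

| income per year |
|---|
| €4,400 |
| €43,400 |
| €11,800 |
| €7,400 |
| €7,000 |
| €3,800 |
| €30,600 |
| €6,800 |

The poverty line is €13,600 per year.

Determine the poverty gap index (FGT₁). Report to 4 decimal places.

0.3713

Incomes under z: €3,800, €4,400, €6,800, €7,000, €7,400, €11,800 (q = 6 of N = 8).
Shortfall ratios: (13600−3800)/13600 = 0.7206; (13600−4400)/13600 = 0.6765; (13600−6800)/13600 = 0.5000; (13600−7000)/13600 = 0.4853; (13600−7400)/13600 = 0.4559; (13600−11800)/13600 = 0.1324.
Sum of shortfalls = 2.970588; P₁ averages over all N: 2.970588 / 8 = 0.3713.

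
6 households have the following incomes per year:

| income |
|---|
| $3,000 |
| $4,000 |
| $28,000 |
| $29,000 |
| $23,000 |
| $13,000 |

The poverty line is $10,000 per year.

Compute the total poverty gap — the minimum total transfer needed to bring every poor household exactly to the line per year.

Poor units: $3,000, $4,000 (q = 2 of N = 6).
Individual gaps: 10000−3000 = 7000; 10000−4000 = 6000.
Aggregate gap = $13,000.

$13,000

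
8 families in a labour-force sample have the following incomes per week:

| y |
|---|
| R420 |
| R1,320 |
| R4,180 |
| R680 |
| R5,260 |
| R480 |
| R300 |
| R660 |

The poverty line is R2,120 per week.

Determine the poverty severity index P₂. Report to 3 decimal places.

0.382

Below z: R300, R420, R480, R660, R680, R1,320 (q = 6 of N = 8).
Shortfall ratios: (2120−300)/2120 = 0.8585; (2120−420)/2120 = 0.8019; (2120−480)/2120 = 0.7736; (2120−660)/2120 = 0.6887; (2120−680)/2120 = 0.6792; (2120−1320)/2120 = 0.3774.
Squared: 0.7370; 0.6430; 0.5984; 0.4743; 0.4614; 0.1424.
Sum = 3.056515; P₂ = 3.056515 / 8 = 0.382.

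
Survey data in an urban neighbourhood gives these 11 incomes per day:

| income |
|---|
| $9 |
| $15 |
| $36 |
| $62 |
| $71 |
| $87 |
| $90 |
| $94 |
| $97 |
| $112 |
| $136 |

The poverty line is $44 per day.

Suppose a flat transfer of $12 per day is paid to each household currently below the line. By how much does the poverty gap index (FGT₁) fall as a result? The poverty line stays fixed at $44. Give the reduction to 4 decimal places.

Before: below the line — $9, $15, $36; poverty gap index (FGT₁) = 0.148760.
After the $12 transfer: below the line — $21, $27; poverty gap index (FGT₁) = 0.082645.
Reduction = 0.148760 − 0.082645 = 0.0661.

0.0661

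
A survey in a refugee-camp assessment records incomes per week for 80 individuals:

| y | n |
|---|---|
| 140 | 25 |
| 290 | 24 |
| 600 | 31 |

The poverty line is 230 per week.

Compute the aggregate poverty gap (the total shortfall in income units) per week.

2250

Below z: 25×140 (q = 25 of N = 80).
Individual gaps: 25×(230−140) = 2250.
Aggregate gap = 2250.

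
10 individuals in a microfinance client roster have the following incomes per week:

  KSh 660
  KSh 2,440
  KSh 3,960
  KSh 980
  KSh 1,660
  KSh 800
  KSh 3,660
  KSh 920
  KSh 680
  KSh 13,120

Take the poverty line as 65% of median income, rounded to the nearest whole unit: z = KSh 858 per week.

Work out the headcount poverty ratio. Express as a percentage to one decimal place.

30.0%

3 of the 10 individuals have income below KSh 858.
H = 3/10 = 30.0%.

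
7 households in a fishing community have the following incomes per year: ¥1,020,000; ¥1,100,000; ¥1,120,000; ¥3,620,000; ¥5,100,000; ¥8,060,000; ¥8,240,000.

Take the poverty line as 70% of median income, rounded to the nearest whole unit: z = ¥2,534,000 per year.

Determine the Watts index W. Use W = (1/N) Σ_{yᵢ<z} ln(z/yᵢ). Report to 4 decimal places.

Below the line: ¥1,020,000, ¥1,100,000, ¥1,120,000 (q = 3 of N = 7).
Log gaps: ln(2534000/1020000) = 0.9100; ln(2534000/1100000) = 0.8345; ln(2534000/1120000) = 0.8165.
W = 2.560956 / 7 = 0.3659.

0.3659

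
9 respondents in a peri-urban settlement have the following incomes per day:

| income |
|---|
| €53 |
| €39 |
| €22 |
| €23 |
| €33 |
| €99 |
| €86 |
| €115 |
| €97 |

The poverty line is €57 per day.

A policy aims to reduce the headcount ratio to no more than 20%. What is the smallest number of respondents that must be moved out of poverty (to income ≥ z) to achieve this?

4

Currently q = 5 of N = 9 are below the line (H = 0.556).
A headcount ratio of at most 20% allows at most ⌊0.20 × 9⌋ = 1 poor respondents.
So at least 5 − 1 = 4 must be lifted.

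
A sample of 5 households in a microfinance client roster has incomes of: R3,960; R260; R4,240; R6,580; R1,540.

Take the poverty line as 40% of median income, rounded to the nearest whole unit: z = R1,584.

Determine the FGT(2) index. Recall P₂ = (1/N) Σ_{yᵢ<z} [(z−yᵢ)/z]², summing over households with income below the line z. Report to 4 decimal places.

Poor units: R260, R1,540 (q = 2 of N = 5).
Shortfall ratios: (1584−260)/1584 = 0.8359; (1584−1540)/1584 = 0.0278.
Squared: 0.6987; 0.0008.
Sum = 0.699431; P₂ = 0.699431 / 5 = 0.1399.

0.1399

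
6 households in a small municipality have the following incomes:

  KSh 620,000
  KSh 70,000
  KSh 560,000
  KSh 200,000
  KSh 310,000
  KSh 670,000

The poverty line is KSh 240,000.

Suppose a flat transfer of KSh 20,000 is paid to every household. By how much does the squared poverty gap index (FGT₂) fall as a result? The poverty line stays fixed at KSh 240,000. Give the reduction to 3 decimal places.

Before: below the line — KSh 70,000, KSh 200,000; squared poverty gap index (FGT₂) = 0.08825.
After the KSh 20,000 transfer: below the line — KSh 90,000, KSh 220,000; squared poverty gap index (FGT₂) = 0.06626.
Reduction = 0.08825 − 0.06626 = 0.022.

0.022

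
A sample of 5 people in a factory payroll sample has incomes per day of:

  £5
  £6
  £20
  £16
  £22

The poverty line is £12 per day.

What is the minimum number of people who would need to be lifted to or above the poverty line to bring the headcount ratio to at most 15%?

2

2 of the 5 people are poor, so H = 2/5 = 0.400.
A headcount ratio of at most 15% allows at most ⌊0.15 × 5⌋ = 0 poor people.
So at least 2 − 0 = 2 must be lifted.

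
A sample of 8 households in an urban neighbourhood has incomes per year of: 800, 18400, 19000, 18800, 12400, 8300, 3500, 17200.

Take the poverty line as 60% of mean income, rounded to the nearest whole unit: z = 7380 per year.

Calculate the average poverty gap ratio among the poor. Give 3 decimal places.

0.709

Below the line: 800, 3500 (q = 2 of N = 8).
Shortfall ratios (z−y)/z: 0.8916, 0.5257; sum = 1.417344.
I averages over the q = 2 poor units only: 1.417344 / 2 = 0.709.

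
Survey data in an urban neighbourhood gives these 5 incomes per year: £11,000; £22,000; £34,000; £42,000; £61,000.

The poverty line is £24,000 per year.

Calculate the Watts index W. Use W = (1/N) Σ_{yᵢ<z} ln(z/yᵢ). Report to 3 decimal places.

0.173

Below z: £11,000, £22,000 (q = 2 of N = 5).
Log shortfalls: ln(24000/11000) = 0.7802; ln(24000/22000) = 0.0870.
W = 0.867170 / 5 = 0.173.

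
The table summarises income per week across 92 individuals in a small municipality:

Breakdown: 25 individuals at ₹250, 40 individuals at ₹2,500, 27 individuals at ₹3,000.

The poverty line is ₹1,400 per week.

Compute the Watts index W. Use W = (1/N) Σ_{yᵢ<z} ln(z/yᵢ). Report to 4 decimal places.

0.4681

Below the line: 25×₹250 (q = 25 of N = 92).
Log shortfalls: ln(1400/250) = 1.7228 (×25).
W = 43.069165 / 92 = 0.4681.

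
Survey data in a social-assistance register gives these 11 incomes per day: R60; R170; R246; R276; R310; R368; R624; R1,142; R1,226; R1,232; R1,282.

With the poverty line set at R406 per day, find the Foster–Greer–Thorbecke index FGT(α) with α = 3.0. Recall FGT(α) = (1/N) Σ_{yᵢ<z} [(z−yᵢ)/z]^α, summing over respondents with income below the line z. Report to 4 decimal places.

0.0839

Below z: R60, R170, R246, R276, R310, R368 (q = 6 of N = 11).
Shortfall ratios: (406−60)/406 = 0.8522; (406−170)/406 = 0.5813; (406−246)/406 = 0.3941; (406−276)/406 = 0.3202; (406−310)/406 = 0.2365; (406−368)/406 = 0.0936.
Raised to α = 3.0: 0.61894; 0.19641; 0.06120; 0.03283; 0.01322; 0.00082.
Sum = 0.923423; FGT(3.0) = 0.923423 / 11 = 0.0839.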